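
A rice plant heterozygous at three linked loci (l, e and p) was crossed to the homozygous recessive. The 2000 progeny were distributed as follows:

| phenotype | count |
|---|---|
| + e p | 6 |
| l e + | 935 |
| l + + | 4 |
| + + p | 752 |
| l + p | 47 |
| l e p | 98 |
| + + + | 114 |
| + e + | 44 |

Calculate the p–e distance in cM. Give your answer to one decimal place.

11.1 cM

The two most frequent reciprocal classes, l e + and + + p, are the parental types, so the F1 was l e + / + + p.
The two rarest classes, l + + and + e p, are the double crossovers. Comparing them with the parentals, only the e allele has switched, so e is the middle locus and the order is l – e – p.
Crossovers in the e–p interval produce the single-crossover classes l e p and + + + (98 + 114 = 212) plus the double crossovers (10).
RF(e–p) = (212 + 10) / 2000 = 222/2000 = 0.1110 → 11.1 cM.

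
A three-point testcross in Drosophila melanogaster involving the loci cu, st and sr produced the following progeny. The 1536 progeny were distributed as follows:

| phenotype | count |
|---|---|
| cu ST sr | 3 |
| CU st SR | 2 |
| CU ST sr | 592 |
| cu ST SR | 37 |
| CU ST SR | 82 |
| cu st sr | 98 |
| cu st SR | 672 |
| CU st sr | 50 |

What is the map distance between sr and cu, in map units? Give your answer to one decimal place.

The two most frequent reciprocal classes, cu st SR and CU ST sr, are the parental types, so the F1 was cu st SR / CU ST sr.
The two rarest classes, CU st SR and cu ST sr, are the double crossovers. Comparing them with the parentals, only the cu allele has switched, so cu is the middle locus and the order is st – cu – sr.
Crossovers in the cu–sr interval produce the single-crossover classes cu st sr and CU ST SR (98 + 82 = 180) plus the double crossovers (5).
RF(cu–sr) = (180 + 5) / 1536 = 185/1536 = 0.1204 → 12.0 map units.

12.0 map units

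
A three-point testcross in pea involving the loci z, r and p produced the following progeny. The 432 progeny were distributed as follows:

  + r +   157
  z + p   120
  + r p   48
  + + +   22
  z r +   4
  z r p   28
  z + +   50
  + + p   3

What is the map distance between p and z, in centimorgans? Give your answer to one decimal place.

The two most frequent reciprocal classes, + r + and z + p, are the parental types, so the F1 was + r + / z + p.
The two rarest classes, z r + and + + p, are the double crossovers. Comparing them with the parentals, only the z allele has switched, so z is the middle locus and the order is r – z – p.
Crossovers in the z–p interval produce the single-crossover classes + r p and z + + (48 + 50 = 98) plus the double crossovers (7).
RF(z–p) = (98 + 7) / 432 = 105/432 = 0.2431 → 24.3 centimorgans.

24.3 centimorgans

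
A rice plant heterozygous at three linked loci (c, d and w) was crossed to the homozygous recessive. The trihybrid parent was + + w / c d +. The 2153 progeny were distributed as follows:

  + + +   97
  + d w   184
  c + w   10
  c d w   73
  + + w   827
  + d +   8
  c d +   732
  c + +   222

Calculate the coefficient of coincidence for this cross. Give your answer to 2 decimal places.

0.49

The two rarest classes, c + w and + d +, are the double crossovers. Comparing them with the parentals, only the c allele has switched, so c is the middle locus and the order is d – c – w.
d–c: (406 + 18)/2153 = 0.1969; c–w: (170 + 18)/2153 = 0.0873.
Expected DCO frequency = 0.1969 × 0.0873 ≈ 0.01719; observed = 18/2153 ≈ 0.00836.
Coefficient of coincidence = 0.00836/0.01719 ≈ 0.49.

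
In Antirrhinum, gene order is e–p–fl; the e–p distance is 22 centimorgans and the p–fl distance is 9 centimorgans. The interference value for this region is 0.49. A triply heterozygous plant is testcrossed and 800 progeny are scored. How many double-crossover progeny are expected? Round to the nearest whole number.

Map distances give recombination frequencies of 0.220 and 0.090 for the two intervals.
With interference 0.49 (so coincidence = 0.51), expected double-crossover frequency = 0.220 × 0.090 × 0.51 = 0.01010.
Expected number = 0.01010 × 800 = 8.08 ≈ 8.

8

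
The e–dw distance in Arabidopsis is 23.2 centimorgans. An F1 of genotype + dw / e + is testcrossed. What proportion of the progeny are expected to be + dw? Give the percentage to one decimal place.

38.4%

A map distance of 23.2 centimorgans corresponds to a recombination frequency of 0.232.
The F1 is + dw / e +, so + dw is a parental gamete class with expected frequency (1 − r)/2 = 0.768/2 = 0.3840.
That is 0.3840 = 38.4% of the progeny.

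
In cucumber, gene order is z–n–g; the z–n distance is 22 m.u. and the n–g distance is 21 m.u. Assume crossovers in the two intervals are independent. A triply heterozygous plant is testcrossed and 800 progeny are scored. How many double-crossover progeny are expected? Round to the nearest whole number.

37

Map distances give recombination frequencies of 0.220 and 0.210 for the two intervals.
With no interference, expected double-crossover frequency = 0.220 × 0.210 = 0.04620.
Expected number = 0.04620 × 800 = 36.96 ≈ 37.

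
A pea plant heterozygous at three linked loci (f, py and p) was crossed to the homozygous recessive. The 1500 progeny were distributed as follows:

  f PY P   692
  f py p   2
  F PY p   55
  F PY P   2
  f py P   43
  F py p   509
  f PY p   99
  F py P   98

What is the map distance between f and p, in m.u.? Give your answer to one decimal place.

The two most frequent reciprocal classes, F py p and f PY P, are the parental types, so the F1 was F py p / f PY P.
The two rarest classes, f py p and F PY P, are the double crossovers. Comparing them with the parentals, only the f allele has switched, so f is the middle locus and the order is p – f – py.
Crossovers in the p–f interval produce the single-crossover classes F py P and f PY p (98 + 99 = 197) plus the double crossovers (4).
RF(p–f) = (197 + 4) / 1500 = 201/1500 = 0.1340 → 13.4 m.u.

13.4 m.u.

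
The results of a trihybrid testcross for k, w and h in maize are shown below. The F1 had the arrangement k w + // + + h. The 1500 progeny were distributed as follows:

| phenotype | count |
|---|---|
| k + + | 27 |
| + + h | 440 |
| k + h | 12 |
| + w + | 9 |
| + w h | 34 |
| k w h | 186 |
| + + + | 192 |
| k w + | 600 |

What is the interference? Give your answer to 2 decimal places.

0.04

The two rarest classes, + w + and k + h, are the double crossovers. Comparing them with the parentals, only the k allele has switched, so k is the middle locus and the order is h – k – w.
h–k: (378 + 21)/1500 = 0.2660; k–w: (61 + 21)/1500 = 0.0547.
Expected DCO frequency = 0.2660 × 0.0547 ≈ 0.01455; observed = 21/1500 ≈ 0.01400.
Coefficient of coincidence = 0.01400/0.01455 ≈ 0.96; interference = 1 − 0.96 = 0.04.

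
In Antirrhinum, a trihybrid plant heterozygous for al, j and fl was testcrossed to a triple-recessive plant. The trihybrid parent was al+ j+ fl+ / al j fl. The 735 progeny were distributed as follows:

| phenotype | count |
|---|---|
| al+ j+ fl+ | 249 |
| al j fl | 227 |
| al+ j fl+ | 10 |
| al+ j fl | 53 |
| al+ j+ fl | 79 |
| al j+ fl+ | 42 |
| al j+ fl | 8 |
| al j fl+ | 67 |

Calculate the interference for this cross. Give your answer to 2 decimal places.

0.29

The two rarest classes, al+ j fl+ and al j+ fl, are the double crossovers. Comparing them with the parentals, only the j allele has switched, so j is the middle locus and the order is al – j – fl.
al–j: (95 + 18)/735 = 0.1537; j–fl: (146 + 18)/735 = 0.2231.
Expected DCO frequency = 0.1537 × 0.2231 ≈ 0.03429; observed = 18/735 ≈ 0.02449.
Coefficient of coincidence = 0.02449/0.03429 ≈ 0.71; interference = 1 − 0.71 = 0.29.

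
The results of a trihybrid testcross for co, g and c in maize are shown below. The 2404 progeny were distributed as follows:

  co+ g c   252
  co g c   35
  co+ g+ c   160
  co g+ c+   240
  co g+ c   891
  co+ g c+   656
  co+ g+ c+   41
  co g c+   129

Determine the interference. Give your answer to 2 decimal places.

0.12

The two most frequent reciprocal classes, co g+ c and co+ g c+, are the parental types, so the F1 was co g+ c / co+ g c+.
The two rarest classes, co g c and co+ g+ c+, are the double crossovers. Comparing them with the parentals, only the g allele has switched, so g is the middle locus and the order is c – g – co.
c–g: (492 + 76)/2404 = 0.2363; g–co: (289 + 76)/2404 = 0.1518.
Expected DCO frequency = 0.2363 × 0.1518 ≈ 0.03587; observed = 76/2404 ≈ 0.03161.
Coefficient of coincidence = 0.03161/0.03587 ≈ 0.88; interference = 1 − 0.88 = 0.12.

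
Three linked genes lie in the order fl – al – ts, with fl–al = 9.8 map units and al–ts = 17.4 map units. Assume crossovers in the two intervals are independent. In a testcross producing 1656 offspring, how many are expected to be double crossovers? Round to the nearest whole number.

28

Map distances give recombination frequencies of 0.098 and 0.174 for the two intervals.
With no interference, expected double-crossover frequency = 0.098 × 0.174 = 0.01705.
Expected number = 0.01705 × 1656 = 28.24 ≈ 28.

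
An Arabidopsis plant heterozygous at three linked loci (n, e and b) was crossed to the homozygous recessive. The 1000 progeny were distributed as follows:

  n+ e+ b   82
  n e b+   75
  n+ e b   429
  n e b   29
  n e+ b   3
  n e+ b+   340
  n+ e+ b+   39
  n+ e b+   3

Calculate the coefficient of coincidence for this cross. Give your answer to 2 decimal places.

The two most frequent reciprocal classes, n+ e b and n e+ b+, are the parental types, so the F1 was n+ e b / n e+ b+.
The two rarest classes, n+ e b+ and n e+ b, are the double crossovers. Comparing them with the parentals, only the b allele has switched, so b is the middle locus and the order is n – b – e.
n–b: (68 + 6)/1000 = 0.0740; b–e: (157 + 6)/1000 = 0.1630.
Expected DCO frequency = 0.0740 × 0.1630 ≈ 0.01206; observed = 6/1000 ≈ 0.00600.
Coefficient of coincidence = 0.00600/0.01206 ≈ 0.50.

0.50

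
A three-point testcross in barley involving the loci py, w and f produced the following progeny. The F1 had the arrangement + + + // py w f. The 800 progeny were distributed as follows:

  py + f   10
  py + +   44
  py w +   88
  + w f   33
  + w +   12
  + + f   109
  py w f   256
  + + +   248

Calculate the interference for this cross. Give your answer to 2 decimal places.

The two rarest classes, + w + and py + f, are the double crossovers. Comparing them with the parentals, only the w allele has switched, so w is the middle locus and the order is py – w – f.
py–w: (77 + 22)/800 = 0.1237; w–f: (197 + 22)/800 = 0.2737.
Expected DCO frequency = 0.1237 × 0.2737 ≈ 0.03386; observed = 22/800 ≈ 0.02750.
Coefficient of coincidence = 0.02750/0.03386 ≈ 0.81; interference = 1 − 0.81 = 0.19.

0.19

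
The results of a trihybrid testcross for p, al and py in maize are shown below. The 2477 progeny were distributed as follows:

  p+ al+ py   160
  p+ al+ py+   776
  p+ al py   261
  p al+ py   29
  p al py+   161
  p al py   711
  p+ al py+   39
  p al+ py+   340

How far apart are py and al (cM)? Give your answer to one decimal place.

15.7 cM

The two most frequent reciprocal classes, p al py and p+ al+ py+, are the parental types, so the F1 was p al py / p+ al+ py+.
The two rarest classes, p al+ py and p+ al py+, are the double crossovers. Comparing them with the parentals, only the al allele has switched, so al is the middle locus and the order is py – al – p.
Crossovers in the py–al interval produce the single-crossover classes p al py+ and p+ al+ py (161 + 160 = 321) plus the double crossovers (68).
RF(py–al) = (321 + 68) / 2477 = 389/2477 = 0.1570 → 15.7 cM.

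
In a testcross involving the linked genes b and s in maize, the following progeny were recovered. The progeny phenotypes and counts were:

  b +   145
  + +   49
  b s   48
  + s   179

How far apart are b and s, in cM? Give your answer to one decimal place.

23.0 cM

The two most frequent classes, + s (179) and b + (145), are the parental types, so the F1 was + s / b +.
The recombinant classes are + + and b s: 49 + 48 = 97.
Recombination frequency = 97/421 = 0.2304 ≈ 23.0%, i.e. 23.0 cM.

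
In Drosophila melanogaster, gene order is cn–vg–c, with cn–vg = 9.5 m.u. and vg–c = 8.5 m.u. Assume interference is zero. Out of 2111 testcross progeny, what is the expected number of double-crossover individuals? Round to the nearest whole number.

17

Map distances give recombination frequencies of 0.095 and 0.085 for the two intervals.
With no interference, expected double-crossover frequency = 0.095 × 0.085 = 0.00808.
Expected number = 0.00808 × 2111 = 17.05 ≈ 17.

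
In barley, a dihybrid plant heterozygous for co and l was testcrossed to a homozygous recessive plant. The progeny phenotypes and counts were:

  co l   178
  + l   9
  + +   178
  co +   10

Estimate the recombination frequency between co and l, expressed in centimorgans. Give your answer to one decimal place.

The two most frequent classes, + + (178) and co l (178), are the parental types, so the F1 was + + / co l.
The recombinant classes are + l and co +: 9 + 10 = 19.
Recombination frequency = 19/375 = 0.0507 ≈ 5.1%, i.e. 5.1 centimorgans.

5.1 centimorgans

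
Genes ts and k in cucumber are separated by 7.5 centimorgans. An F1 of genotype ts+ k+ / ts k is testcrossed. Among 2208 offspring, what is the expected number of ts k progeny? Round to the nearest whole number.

1021

A map distance of 7.5 centimorgans corresponds to a recombination frequency of 0.075.
The F1 is ts+ k+ / ts k, so ts k is a parental gamete class with expected frequency (1 − r)/2 = 0.925/2 = 0.4625.
Expected number = 0.4625 × 2208 = 1021.20 ≈ 1021.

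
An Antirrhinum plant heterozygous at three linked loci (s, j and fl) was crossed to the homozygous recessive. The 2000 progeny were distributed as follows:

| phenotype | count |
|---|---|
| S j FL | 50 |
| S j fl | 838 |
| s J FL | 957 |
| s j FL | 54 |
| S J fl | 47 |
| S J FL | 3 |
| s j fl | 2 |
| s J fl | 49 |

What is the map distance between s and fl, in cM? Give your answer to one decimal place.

The two most frequent reciprocal classes, S j fl and s J FL, are the parental types, so the F1 was S j fl / s J FL.
The two rarest classes, s j fl and S J FL, are the double crossovers. Comparing them with the parentals, only the s allele has switched, so s is the middle locus and the order is fl – s – j.
Crossovers in the fl–s interval produce the single-crossover classes S j FL and s J fl (50 + 49 = 99) plus the double crossovers (5).
RF(fl–s) = (99 + 5) / 2000 = 104/2000 = 0.0520 → 5.2 cM.

5.2 cM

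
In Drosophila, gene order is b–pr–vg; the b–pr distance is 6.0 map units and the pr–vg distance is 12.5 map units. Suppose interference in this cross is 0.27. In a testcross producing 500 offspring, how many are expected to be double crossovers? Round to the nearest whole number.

Map distances give recombination frequencies of 0.060 and 0.125 for the two intervals.
With interference 0.27 (so coincidence = 0.73), expected double-crossover frequency = 0.060 × 0.125 × 0.73 = 0.00547.
Expected number = 0.00547 × 500 = 2.74 ≈ 3.

3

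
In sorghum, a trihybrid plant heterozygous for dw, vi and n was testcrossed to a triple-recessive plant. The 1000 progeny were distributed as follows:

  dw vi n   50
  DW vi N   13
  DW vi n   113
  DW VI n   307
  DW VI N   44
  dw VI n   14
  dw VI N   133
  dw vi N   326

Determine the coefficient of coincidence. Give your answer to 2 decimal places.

The two most frequent reciprocal classes, DW VI n and dw vi N, are the parental types, so the F1 was DW VI n / dw vi N.
The two rarest classes, dw VI n and DW vi N, are the double crossovers. Comparing them with the parentals, only the dw allele has switched, so dw is the middle locus and the order is n – dw – vi.
n–dw: (94 + 27)/1000 = 0.1210; dw–vi: (246 + 27)/1000 = 0.2730.
Expected DCO frequency = 0.1210 × 0.2730 ≈ 0.03303; observed = 27/1000 ≈ 0.02700.
Coefficient of coincidence = 0.02700/0.03303 ≈ 0.82.

0.82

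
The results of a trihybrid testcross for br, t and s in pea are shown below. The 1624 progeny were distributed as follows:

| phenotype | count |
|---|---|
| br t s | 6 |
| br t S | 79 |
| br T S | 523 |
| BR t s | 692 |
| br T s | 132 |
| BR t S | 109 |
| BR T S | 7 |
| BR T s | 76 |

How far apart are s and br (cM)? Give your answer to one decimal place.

15.6 cM

The two most frequent reciprocal classes, br T S and BR t s, are the parental types, so the F1 was br T S / BR t s.
The two rarest classes, BR T S and br t s, are the double crossovers. Comparing them with the parentals, only the br allele has switched, so br is the middle locus and the order is s – br – t.
Crossovers in the s–br interval produce the single-crossover classes br T s and BR t S (132 + 109 = 241) plus the double crossovers (13).
RF(s–br) = (241 + 13) / 1624 = 254/1624 = 0.1564 → 15.6 cM.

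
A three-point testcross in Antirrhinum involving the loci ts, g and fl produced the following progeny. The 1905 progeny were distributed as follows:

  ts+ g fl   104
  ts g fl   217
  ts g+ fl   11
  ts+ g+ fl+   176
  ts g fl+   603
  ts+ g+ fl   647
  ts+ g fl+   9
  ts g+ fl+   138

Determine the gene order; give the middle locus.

ts

The two most frequent reciprocal classes, ts g fl+ and ts+ g+ fl, are the parental types, so the F1 was ts g fl+ / ts+ g+ fl.
The two rarest classes, ts+ g fl+ and ts g+ fl, are the double crossovers. Comparing them with the parentals, only the ts allele has switched, so ts is the middle locus and the order is g – ts – fl.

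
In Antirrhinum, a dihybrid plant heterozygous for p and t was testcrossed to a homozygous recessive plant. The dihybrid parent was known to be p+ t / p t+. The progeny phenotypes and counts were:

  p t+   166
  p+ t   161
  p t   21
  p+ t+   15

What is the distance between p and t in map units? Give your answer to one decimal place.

9.9 map units

The recombinant classes are p+ t+ and p t: 15 + 21 = 36.
Recombination frequency = 36/363 = 0.0992 ≈ 9.9%, i.e. 9.9 map units.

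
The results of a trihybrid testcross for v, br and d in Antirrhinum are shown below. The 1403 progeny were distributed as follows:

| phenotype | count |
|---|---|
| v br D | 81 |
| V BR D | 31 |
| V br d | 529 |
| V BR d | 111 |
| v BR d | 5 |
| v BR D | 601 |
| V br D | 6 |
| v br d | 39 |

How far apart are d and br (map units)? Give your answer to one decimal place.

The two most frequent reciprocal classes, v BR D and V br d, are the parental types, so the F1 was v BR D / V br d.
The two rarest classes, v BR d and V br D, are the double crossovers. Comparing them with the parentals, only the d allele has switched, so d is the middle locus and the order is v – d – br.
Crossovers in the d–br interval produce the single-crossover classes v br D and V BR d (81 + 111 = 192) plus the double crossovers (11).
RF(d–br) = (192 + 11) / 1403 = 203/1403 = 0.1447 → 14.5 map units.

14.5 map units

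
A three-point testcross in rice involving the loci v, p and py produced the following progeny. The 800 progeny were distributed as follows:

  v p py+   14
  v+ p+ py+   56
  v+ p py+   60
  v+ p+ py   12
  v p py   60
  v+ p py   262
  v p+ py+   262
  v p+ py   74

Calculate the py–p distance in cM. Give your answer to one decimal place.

The two most frequent reciprocal classes, v+ p py and v p+ py+, are the parental types, so the F1 was v+ p py / v p+ py+.
The two rarest classes, v+ p+ py and v p py+, are the double crossovers. Comparing them with the parentals, only the p allele has switched, so p is the middle locus and the order is py – p – v.
Crossovers in the py–p interval produce the single-crossover classes v+ p py+ and v p+ py (60 + 74 = 134) plus the double crossovers (26).
RF(py–p) = (134 + 26) / 800 = 160/800 = 0.2000 → 20.0 cM.

20.0 cM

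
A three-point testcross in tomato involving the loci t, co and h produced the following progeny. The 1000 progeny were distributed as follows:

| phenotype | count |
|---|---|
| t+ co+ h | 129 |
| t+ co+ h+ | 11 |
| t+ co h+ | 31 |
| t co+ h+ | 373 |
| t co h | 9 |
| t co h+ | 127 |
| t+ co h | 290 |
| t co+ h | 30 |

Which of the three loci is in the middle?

The two most frequent reciprocal classes, t+ co h and t co+ h+, are the parental types, so the F1 was t+ co h / t co+ h+.
The two rarest classes, t co h and t+ co+ h+, are the double crossovers. Comparing them with the parentals, only the t allele has switched, so t is the middle locus and the order is h – t – co.

t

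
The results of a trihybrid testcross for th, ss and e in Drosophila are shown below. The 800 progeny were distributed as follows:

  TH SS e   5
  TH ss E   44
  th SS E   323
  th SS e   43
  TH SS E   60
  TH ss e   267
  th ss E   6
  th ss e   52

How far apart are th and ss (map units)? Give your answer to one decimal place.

15.4 map units

The two most frequent reciprocal classes, th SS E and TH ss e, are the parental types, so the F1 was th SS E / TH ss e.
The two rarest classes, th ss E and TH SS e, are the double crossovers. Comparing them with the parentals, only the ss allele has switched, so ss is the middle locus and the order is e – ss – th.
Crossovers in the ss–th interval produce the single-crossover classes TH SS E and th ss e (60 + 52 = 112) plus the double crossovers (11).
RF(ss–th) = (112 + 11) / 800 = 123/800 = 0.1537 → 15.4 map units.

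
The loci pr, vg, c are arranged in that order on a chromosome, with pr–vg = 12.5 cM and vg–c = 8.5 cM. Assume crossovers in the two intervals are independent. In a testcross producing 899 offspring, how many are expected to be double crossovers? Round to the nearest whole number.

Map distances give recombination frequencies of 0.125 and 0.085 for the two intervals.
With no interference, expected double-crossover frequency = 0.125 × 0.085 = 0.01063.
Expected number = 0.01063 × 899 = 9.55 ≈ 10.

10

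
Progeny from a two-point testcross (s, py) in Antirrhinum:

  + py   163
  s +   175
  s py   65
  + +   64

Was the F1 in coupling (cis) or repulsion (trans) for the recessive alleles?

The two most frequent classes are + py (163) and s + (175); these are the parental (non-recombinant) types.
So the F1 carried + py on one chromosome and s + on the other — the recessive alleles are on opposite chromosomes (trans / repulsion).

trans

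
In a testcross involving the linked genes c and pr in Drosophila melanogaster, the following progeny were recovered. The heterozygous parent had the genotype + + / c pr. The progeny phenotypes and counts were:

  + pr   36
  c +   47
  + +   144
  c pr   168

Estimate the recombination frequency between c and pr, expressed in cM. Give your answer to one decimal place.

21.0 cM

The recombinant classes are + pr and c +: 36 + 47 = 83.
Recombination frequency = 83/395 = 0.2101 ≈ 21.0%, i.e. 21.0 cM.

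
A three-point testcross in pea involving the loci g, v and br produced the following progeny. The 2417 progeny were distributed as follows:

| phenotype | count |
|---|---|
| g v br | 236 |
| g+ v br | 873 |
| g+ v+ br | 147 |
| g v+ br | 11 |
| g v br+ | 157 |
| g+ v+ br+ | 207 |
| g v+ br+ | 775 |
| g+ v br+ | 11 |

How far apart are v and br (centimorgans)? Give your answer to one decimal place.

13.5 centimorgans

The two most frequent reciprocal classes, g v+ br+ and g+ v br, are the parental types, so the F1 was g v+ br+ / g+ v br.
The two rarest classes, g v+ br and g+ v br+, are the double crossovers. Comparing them with the parentals, only the br allele has switched, so br is the middle locus and the order is g – br – v.
Crossovers in the br–v interval produce the single-crossover classes g v br+ and g+ v+ br (157 + 147 = 304) plus the double crossovers (22).
RF(br–v) = (304 + 22) / 2417 = 326/2417 = 0.1349 → 13.5 centimorgans.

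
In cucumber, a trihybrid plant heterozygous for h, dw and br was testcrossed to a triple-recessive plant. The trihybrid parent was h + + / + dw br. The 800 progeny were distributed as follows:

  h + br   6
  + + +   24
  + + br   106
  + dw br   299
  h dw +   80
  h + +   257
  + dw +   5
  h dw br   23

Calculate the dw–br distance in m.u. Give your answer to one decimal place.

24.6 m.u.

The two rarest classes, h + br and + dw +, are the double crossovers. Comparing them with the parentals, only the br allele has switched, so br is the middle locus and the order is h – br – dw.
Crossovers in the br–dw interval produce the single-crossover classes h dw + and + + br (80 + 106 = 186) plus the double crossovers (11).
RF(br–dw) = (186 + 11) / 800 = 197/800 = 0.2462 → 24.6 m.u.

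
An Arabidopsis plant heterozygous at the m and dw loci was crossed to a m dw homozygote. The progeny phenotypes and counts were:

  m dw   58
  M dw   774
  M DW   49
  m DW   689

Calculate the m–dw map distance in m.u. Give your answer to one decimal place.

The two most frequent classes, M dw (774) and m DW (689), are the parental types, so the F1 was M dw / m DW.
The recombinant classes are M DW and m dw: 49 + 58 = 107.
Recombination frequency = 107/1570 = 0.0682 ≈ 6.8%, i.e. 6.8 m.u.

6.8 m.u.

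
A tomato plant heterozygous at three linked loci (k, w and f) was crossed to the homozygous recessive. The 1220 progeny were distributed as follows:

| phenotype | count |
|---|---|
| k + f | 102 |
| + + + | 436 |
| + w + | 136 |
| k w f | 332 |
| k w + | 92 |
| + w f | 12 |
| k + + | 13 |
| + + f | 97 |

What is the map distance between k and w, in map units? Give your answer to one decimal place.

The two most frequent reciprocal classes, k w f and + + +, are the parental types, so the F1 was k w f / + + +.
The two rarest classes, + w f and k + +, are the double crossovers. Comparing them with the parentals, only the k allele has switched, so k is the middle locus and the order is f – k – w.
Crossovers in the k–w interval produce the single-crossover classes k + f and + w + (102 + 136 = 238) plus the double crossovers (25).
RF(k–w) = (238 + 25) / 1220 = 263/1220 = 0.2156 → 21.6 map units.

21.6 map units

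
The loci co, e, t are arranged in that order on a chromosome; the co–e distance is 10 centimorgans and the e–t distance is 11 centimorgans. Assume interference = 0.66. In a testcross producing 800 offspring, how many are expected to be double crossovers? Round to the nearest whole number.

3

Map distances give recombination frequencies of 0.100 and 0.110 for the two intervals.
With interference 0.66 (so coincidence = 0.34), expected double-crossover frequency = 0.100 × 0.110 × 0.34 = 0.00374.
Expected number = 0.00374 × 800 = 2.99 ≈ 3.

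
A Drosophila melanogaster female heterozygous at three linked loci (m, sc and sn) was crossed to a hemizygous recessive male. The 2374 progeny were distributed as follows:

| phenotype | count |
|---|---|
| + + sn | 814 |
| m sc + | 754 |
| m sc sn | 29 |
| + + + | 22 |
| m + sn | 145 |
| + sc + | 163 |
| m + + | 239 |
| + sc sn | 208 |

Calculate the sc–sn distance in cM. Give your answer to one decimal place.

21.0 cM

The two most frequent reciprocal classes, + + sn and m sc +, are the parental types, so the F1 was + + sn / m sc +.
The two rarest classes, + + + and m sc sn, are the double crossovers. Comparing them with the parentals, only the sn allele has switched, so sn is the middle locus and the order is sc – sn – m.
Crossovers in the sc–sn interval produce the single-crossover classes + sc sn and m + + (208 + 239 = 447) plus the double crossovers (51).
RF(sc–sn) = (447 + 51) / 2374 = 498/2374 = 0.2098 → 21.0 cM.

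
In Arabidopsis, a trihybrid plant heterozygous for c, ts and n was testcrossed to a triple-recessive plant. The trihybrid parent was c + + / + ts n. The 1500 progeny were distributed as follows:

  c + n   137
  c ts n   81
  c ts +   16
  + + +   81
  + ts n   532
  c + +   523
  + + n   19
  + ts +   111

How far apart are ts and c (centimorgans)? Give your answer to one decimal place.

13.1 centimorgans

The two rarest classes, c ts + and + + n, are the double crossovers. Comparing them with the parentals, only the ts allele has switched, so ts is the middle locus and the order is n – ts – c.
Crossovers in the ts–c interval produce the single-crossover classes + + + and c ts n (81 + 81 = 162) plus the double crossovers (35).
RF(ts–c) = (162 + 35) / 1500 = 197/1500 = 0.1313 → 13.1 centimorgans.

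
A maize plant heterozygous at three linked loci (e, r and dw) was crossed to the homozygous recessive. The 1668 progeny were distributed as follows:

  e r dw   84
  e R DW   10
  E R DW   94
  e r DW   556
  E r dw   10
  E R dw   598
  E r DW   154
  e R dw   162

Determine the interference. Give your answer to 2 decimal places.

0.50

The two most frequent reciprocal classes, e r DW and E R dw, are the parental types, so the F1 was e r DW / E R dw.
The two rarest classes, e R DW and E r dw, are the double crossovers. Comparing them with the parentals, only the r allele has switched, so r is the middle locus and the order is e – r – dw.
e–r: (316 + 20)/1668 = 0.2014; r–dw: (178 + 20)/1668 = 0.1187.
Expected DCO frequency = 0.2014 × 0.1187 ≈ 0.02391; observed = 20/1668 ≈ 0.01199.
Coefficient of coincidence = 0.01199/0.02391 ≈ 0.50; interference = 1 − 0.50 = 0.50.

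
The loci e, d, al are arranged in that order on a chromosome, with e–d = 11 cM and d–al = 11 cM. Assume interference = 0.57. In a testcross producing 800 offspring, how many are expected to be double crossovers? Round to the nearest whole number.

4

Map distances give recombination frequencies of 0.110 and 0.110 for the two intervals.
With interference 0.57 (so coincidence = 0.43), expected double-crossover frequency = 0.110 × 0.110 × 0.43 = 0.00520.
Expected number = 0.00520 × 800 = 4.16 ≈ 4.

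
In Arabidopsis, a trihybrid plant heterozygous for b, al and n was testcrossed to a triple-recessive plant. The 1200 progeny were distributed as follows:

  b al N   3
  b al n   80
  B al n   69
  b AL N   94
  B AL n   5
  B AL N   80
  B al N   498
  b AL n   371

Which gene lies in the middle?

b

The two most frequent reciprocal classes, b AL n and B al N, are the parental types, so the F1 was b AL n / B al N.
The two rarest classes, B AL n and b al N, are the double crossovers. Comparing them with the parentals, only the b allele has switched, so b is the middle locus and the order is al – b – n.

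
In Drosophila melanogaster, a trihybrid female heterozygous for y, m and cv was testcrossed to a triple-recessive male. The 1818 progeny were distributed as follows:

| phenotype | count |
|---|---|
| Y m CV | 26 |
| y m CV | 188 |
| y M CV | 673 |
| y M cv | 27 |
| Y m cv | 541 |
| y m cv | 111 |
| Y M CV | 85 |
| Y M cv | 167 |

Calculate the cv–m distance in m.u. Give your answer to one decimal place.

22.4 m.u.

The two most frequent reciprocal classes, y M CV and Y m cv, are the parental types, so the F1 was y M CV / Y m cv.
The two rarest classes, y M cv and Y m CV, are the double crossovers. Comparing them with the parentals, only the cv allele has switched, so cv is the middle locus and the order is y – cv – m.
Crossovers in the cv–m interval produce the single-crossover classes y m CV and Y M cv (188 + 167 = 355) plus the double crossovers (53).
RF(cv–m) = (355 + 53) / 1818 = 408/1818 = 0.2244 → 22.4 m.u.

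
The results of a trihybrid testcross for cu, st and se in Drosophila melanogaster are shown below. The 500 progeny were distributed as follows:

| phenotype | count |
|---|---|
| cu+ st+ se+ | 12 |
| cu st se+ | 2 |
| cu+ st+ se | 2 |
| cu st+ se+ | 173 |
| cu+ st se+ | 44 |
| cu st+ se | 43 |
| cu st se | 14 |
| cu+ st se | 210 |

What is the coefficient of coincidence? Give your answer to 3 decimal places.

0.733

The two most frequent reciprocal classes, cu st+ se+ and cu+ st se, are the parental types, so the F1 was cu st+ se+ / cu+ st se.
The two rarest classes, cu st se+ and cu+ st+ se, are the double crossovers. Comparing them with the parentals, only the st allele has switched, so st is the middle locus and the order is cu – st – se.
cu–st: (26 + 4)/500 = 0.0600; st–se: (87 + 4)/500 = 0.1820.
Expected DCO frequency = 0.0600 × 0.1820 ≈ 0.01092; observed = 4/500 ≈ 0.00800.
Coefficient of coincidence = 0.00800/0.01092 ≈ 0.733.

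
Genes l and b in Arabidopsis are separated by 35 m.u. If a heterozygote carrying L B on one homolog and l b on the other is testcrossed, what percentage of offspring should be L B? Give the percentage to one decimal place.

A map distance of 35 m.u. corresponds to a recombination frequency of 0.350.
The F1 is L B / l b, so L B is a parental gamete class with expected frequency (1 − r)/2 = 0.650/2 = 0.3250.
That is 0.3250 = 32.5% of the progeny.

32.5%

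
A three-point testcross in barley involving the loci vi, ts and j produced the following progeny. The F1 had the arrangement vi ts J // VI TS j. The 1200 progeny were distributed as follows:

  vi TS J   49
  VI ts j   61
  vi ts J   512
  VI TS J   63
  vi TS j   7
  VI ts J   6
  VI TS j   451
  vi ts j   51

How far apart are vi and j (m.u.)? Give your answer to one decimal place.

The two rarest classes, VI ts J and vi TS j, are the double crossovers. Comparing them with the parentals, only the vi allele has switched, so vi is the middle locus and the order is j – vi – ts.
Crossovers in the j–vi interval produce the single-crossover classes vi ts j and VI TS J (51 + 63 = 114) plus the double crossovers (13).
RF(j–vi) = (114 + 13) / 1200 = 127/1200 = 0.1058 → 10.6 m.u.

10.6 m.u.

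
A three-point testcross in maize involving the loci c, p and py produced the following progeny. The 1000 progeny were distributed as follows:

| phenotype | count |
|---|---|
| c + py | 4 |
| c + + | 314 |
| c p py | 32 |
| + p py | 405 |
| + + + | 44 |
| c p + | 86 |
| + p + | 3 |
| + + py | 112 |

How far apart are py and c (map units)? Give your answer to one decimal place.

8.3 map units

The two most frequent reciprocal classes, + p py and c + +, are the parental types, so the F1 was + p py / c + +.
The two rarest classes, + p + and c + py, are the double crossovers. Comparing them with the parentals, only the py allele has switched, so py is the middle locus and the order is p – py – c.
Crossovers in the py–c interval produce the single-crossover classes c p py and + + + (32 + 44 = 76) plus the double crossovers (7).
RF(py–c) = (76 + 7) / 1000 = 83/1000 = 0.0830 → 8.3 map units.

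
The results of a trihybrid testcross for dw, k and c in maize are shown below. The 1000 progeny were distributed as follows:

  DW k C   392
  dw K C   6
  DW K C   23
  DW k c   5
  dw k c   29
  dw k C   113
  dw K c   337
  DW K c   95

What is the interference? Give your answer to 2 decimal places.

The two most frequent reciprocal classes, dw K c and DW k C, are the parental types, so the F1 was dw K c / DW k C.
The two rarest classes, dw K C and DW k c, are the double crossovers. Comparing them with the parentals, only the c allele has switched, so c is the middle locus and the order is dw – c – k.
dw–c: (208 + 11)/1000 = 0.2190; c–k: (52 + 11)/1000 = 0.0630.
Expected DCO frequency = 0.2190 × 0.0630 ≈ 0.01380; observed = 11/1000 ≈ 0.01100.
Coefficient of coincidence = 0.01100/0.01380 ≈ 0.80; interference = 1 − 0.80 = 0.20.

0.20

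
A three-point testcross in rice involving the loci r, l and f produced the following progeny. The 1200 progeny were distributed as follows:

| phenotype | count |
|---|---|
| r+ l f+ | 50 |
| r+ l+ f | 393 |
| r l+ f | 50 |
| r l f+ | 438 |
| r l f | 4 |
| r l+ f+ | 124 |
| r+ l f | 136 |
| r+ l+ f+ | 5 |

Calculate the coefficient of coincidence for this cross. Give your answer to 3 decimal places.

The two most frequent reciprocal classes, r l f+ and r+ l+ f, are the parental types, so the F1 was r l f+ / r+ l+ f.
The two rarest classes, r l f and r+ l+ f+, are the double crossovers. Comparing them with the parentals, only the f allele has switched, so f is the middle locus and the order is l – f – r.
l–f: (260 + 9)/1200 = 0.2242; f–r: (100 + 9)/1200 = 0.0908.
Expected DCO frequency = 0.2242 × 0.0908 ≈ 0.02036; observed = 9/1200 ≈ 0.00750.
Coefficient of coincidence = 0.00750/0.02036 ≈ 0.368.

0.368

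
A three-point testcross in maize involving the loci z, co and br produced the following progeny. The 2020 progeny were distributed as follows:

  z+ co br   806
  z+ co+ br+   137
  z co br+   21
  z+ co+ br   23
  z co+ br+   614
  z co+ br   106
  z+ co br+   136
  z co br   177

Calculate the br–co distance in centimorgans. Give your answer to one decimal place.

14.2 centimorgans

The two most frequent reciprocal classes, z co+ br+ and z+ co br, are the parental types, so the F1 was z co+ br+ / z+ co br.
The two rarest classes, z co br+ and z+ co+ br, are the double crossovers. Comparing them with the parentals, only the co allele has switched, so co is the middle locus and the order is z – co – br.
Crossovers in the co–br interval produce the single-crossover classes z co+ br and z+ co br+ (106 + 136 = 242) plus the double crossovers (44).
RF(co–br) = (242 + 44) / 2020 = 286/2020 = 0.1416 → 14.2 centimorgans.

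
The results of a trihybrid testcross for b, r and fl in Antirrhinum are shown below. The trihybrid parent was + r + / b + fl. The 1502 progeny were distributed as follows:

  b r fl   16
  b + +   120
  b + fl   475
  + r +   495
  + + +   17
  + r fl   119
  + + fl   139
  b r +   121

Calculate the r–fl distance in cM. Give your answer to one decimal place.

The two rarest classes, + + + and b r fl, are the double crossovers. Comparing them with the parentals, only the r allele has switched, so r is the middle locus and the order is fl – r – b.
Crossovers in the fl–r interval produce the single-crossover classes + r fl and b + + (119 + 120 = 239) plus the double crossovers (33).
RF(fl–r) = (239 + 33) / 1502 = 272/1502 = 0.1811 → 18.1 cM.

18.1 cM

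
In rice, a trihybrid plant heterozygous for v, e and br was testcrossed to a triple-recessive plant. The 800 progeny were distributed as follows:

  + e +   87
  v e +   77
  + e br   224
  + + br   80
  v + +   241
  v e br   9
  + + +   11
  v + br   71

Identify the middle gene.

The two most frequent reciprocal classes, v + + and + e br, are the parental types, so the F1 was v + + / + e br.
The two rarest classes, + + + and v e br, are the double crossovers. Comparing them with the parentals, only the v allele has switched, so v is the middle locus and the order is e – v – br.

v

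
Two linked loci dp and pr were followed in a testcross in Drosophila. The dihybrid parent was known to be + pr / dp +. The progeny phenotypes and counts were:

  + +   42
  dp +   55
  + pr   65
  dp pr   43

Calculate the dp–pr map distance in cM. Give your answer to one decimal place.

41.5 cM

The recombinant classes are + + and dp pr: 42 + 43 = 85.
Recombination frequency = 85/205 = 0.4146 ≈ 41.5%, i.e. 41.5 cM.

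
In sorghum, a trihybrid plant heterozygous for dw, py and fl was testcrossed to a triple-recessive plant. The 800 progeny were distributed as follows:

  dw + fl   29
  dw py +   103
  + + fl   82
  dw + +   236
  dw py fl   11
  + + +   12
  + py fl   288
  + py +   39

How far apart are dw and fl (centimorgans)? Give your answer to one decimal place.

11.4 centimorgans

The two most frequent reciprocal classes, dw + + and + py fl, are the parental types, so the F1 was dw + + / + py fl.
The two rarest classes, + + + and dw py fl, are the double crossovers. Comparing them with the parentals, only the dw allele has switched, so dw is the middle locus and the order is fl – dw – py.
Crossovers in the fl–dw interval produce the single-crossover classes dw + fl and + py + (29 + 39 = 68) plus the double crossovers (23).
RF(fl–dw) = (68 + 23) / 800 = 91/800 = 0.1138 → 11.4 centimorgans.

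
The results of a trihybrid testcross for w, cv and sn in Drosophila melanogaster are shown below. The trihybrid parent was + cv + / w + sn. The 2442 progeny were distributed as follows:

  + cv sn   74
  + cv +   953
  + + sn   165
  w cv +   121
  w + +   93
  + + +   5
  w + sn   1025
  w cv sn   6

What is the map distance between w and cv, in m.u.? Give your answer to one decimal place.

12.2 m.u.

The two rarest classes, + + + and w cv sn, are the double crossovers. Comparing them with the parentals, only the cv allele has switched, so cv is the middle locus and the order is sn – cv – w.
Crossovers in the cv–w interval produce the single-crossover classes w cv + and + + sn (121 + 165 = 286) plus the double crossovers (11).
RF(cv–w) = (286 + 11) / 2442 = 297/2442 = 0.1216 → 12.2 m.u.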